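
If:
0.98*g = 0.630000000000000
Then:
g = 0.64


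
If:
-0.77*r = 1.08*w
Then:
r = -1.4025974025974*w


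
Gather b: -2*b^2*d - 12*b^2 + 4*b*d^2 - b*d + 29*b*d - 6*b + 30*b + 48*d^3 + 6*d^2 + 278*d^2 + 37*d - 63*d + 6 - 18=b^2*(-2*d - 12) + b*(4*d^2 + 28*d + 24) + 48*d^3 + 284*d^2 - 26*d - 12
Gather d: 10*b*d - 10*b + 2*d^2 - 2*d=-10*b + 2*d^2 + d*(10*b - 2)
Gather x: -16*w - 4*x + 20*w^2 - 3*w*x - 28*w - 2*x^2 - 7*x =20*w^2 - 44*w - 2*x^2 + x*(-3*w - 11)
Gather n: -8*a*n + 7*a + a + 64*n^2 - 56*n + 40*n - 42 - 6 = 8*a + 64*n^2 + n*(-8*a - 16) - 48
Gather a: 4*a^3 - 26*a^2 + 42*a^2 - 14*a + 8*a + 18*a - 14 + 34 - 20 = 4*a^3 + 16*a^2 + 12*a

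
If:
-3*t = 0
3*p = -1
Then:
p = -1/3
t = 0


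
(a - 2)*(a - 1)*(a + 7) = a^3 + 4*a^2 - 19*a + 14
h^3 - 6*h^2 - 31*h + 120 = (h - 8)*(h - 3)*(h + 5)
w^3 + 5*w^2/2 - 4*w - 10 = (w - 2)*(w + 2)*(w + 5/2)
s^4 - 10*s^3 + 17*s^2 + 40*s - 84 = (s - 7)*(s - 3)*(s - 2)*(s + 2)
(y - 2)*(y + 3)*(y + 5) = y^3 + 6*y^2 - y - 30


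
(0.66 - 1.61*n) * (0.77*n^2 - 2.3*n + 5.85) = -1.2397*n^3 + 4.2112*n^2 - 10.9365*n + 3.861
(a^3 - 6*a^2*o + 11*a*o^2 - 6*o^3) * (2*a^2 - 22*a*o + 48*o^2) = 2*a^5 - 34*a^4*o + 202*a^3*o^2 - 542*a^2*o^3 + 660*a*o^4 - 288*o^5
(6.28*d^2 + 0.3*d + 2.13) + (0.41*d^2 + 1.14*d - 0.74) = 6.69*d^2 + 1.44*d + 1.39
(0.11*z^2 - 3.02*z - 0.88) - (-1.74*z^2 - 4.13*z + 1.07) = 1.85*z^2 + 1.11*z - 1.95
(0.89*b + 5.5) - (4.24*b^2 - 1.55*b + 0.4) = -4.24*b^2 + 2.44*b + 5.1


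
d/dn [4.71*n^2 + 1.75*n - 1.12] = 9.42*n + 1.75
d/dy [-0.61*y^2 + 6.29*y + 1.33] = 6.29 - 1.22*y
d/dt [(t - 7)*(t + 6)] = 2*t - 1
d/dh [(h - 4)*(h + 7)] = 2*h + 3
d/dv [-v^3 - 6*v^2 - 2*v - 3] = -3*v^2 - 12*v - 2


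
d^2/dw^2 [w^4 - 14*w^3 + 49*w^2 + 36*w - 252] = 12*w^2 - 84*w + 98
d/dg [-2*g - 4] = -2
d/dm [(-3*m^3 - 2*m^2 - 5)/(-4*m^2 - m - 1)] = (12*m^4 + 6*m^3 + 11*m^2 - 36*m - 5)/(16*m^4 + 8*m^3 + 9*m^2 + 2*m + 1)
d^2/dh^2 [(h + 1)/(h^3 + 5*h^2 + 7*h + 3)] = 2*(3*h^2 + 12*h + 13)/(h^6 + 12*h^5 + 57*h^4 + 136*h^3 + 171*h^2 + 108*h + 27)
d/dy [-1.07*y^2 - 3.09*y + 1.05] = -2.14*y - 3.09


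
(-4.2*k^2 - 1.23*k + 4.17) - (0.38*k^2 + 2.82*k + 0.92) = -4.58*k^2 - 4.05*k + 3.25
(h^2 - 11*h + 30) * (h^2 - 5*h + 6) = h^4 - 16*h^3 + 91*h^2 - 216*h + 180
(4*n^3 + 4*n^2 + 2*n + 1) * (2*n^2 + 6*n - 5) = 8*n^5 + 32*n^4 + 8*n^3 - 6*n^2 - 4*n - 5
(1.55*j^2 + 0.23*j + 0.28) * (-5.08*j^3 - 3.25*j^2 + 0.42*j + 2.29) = -7.874*j^5 - 6.2059*j^4 - 1.5189*j^3 + 2.7361*j^2 + 0.6443*j + 0.6412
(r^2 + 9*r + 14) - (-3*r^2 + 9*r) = 4*r^2 + 14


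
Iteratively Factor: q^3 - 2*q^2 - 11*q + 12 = (q - 1)*(q^2 - q - 12) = (q - 1)*(q + 3)*(q - 4)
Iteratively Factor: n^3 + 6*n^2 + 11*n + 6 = (n + 1)*(n^2 + 5*n + 6) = (n + 1)*(n + 3)*(n + 2)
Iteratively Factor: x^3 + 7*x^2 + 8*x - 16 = (x + 4)*(x^2 + 3*x - 4) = (x + 4)^2*(x - 1)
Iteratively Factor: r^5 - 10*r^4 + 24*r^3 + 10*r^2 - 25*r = (r)*(r^4 - 10*r^3 + 24*r^2 + 10*r - 25) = r*(r - 1)*(r^3 - 9*r^2 + 15*r + 25) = r*(r - 5)*(r - 1)*(r^2 - 4*r - 5) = r*(r - 5)^2*(r - 1)*(r + 1)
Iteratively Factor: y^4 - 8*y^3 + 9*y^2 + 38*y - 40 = (y - 4)*(y^3 - 4*y^2 - 7*y + 10) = (y - 5)*(y - 4)*(y^2 + y - 2) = (y - 5)*(y - 4)*(y + 2)*(y - 1)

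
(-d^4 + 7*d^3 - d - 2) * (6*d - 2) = -6*d^5 + 44*d^4 - 14*d^3 - 6*d^2 - 10*d + 4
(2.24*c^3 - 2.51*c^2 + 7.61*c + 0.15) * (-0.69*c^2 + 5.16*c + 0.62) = -1.5456*c^5 + 13.2903*c^4 - 16.8137*c^3 + 37.6079*c^2 + 5.4922*c + 0.093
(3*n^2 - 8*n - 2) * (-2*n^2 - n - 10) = -6*n^4 + 13*n^3 - 18*n^2 + 82*n + 20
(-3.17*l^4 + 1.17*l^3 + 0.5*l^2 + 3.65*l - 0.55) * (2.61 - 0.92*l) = 2.9164*l^5 - 9.3501*l^4 + 2.5937*l^3 - 2.053*l^2 + 10.0325*l - 1.4355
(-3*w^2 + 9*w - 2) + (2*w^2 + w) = -w^2 + 10*w - 2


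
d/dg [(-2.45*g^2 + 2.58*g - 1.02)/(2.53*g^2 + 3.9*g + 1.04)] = (-16.0824*g^2 + 0.065199999999999*g + 6.6612)/(6.4009*g^4 + 19.734*g^3 + 20.4724*g^2 + 8.112*g + 1.0816)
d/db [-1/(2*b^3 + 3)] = 6*b^2/(2*b^3 + 3)^2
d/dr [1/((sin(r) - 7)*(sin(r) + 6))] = (-sin(2*r) + cos(r))/((sin(r) - 7)^2*(sin(r) + 6)^2)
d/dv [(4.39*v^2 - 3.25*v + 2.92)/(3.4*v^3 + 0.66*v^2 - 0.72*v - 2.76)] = (-14.926*v^4 + 22.1*v^3 - 30.7998*v^2 - 28.0872*v + 11.0724)/(11.56*v^6 + 4.488*v^5 - 4.4604*v^4 - 19.7184*v^3 - 3.1248*v^2 + 3.9744*v + 7.6176)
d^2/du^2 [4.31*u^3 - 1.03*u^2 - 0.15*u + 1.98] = 25.86*u - 2.06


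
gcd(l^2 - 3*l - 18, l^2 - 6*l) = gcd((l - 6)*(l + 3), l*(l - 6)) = l - 6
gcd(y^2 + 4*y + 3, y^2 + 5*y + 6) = y + 3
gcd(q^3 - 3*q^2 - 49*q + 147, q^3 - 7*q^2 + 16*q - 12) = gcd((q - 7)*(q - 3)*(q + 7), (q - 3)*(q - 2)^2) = q - 3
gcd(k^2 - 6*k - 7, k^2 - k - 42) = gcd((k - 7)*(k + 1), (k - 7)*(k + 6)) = k - 7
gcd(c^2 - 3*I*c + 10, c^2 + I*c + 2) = c + 2*I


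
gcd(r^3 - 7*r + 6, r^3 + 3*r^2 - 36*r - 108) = r + 3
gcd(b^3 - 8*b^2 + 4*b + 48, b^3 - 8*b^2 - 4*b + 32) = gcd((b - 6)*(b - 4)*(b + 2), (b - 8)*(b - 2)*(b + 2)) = b + 2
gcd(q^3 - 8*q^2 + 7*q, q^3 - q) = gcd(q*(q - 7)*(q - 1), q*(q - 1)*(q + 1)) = q^2 - q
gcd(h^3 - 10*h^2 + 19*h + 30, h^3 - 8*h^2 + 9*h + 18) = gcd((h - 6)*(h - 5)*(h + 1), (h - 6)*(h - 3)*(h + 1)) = h^2 - 5*h - 6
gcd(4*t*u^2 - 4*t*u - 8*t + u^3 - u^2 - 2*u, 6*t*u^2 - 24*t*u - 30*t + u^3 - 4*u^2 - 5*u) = u + 1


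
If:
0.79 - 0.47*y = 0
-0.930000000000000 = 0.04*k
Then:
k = -23.25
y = 1.68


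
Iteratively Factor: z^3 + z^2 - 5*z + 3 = (z - 1)*(z^2 + 2*z - 3) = (z - 1)^2*(z + 3)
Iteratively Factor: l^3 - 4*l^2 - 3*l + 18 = (l + 2)*(l^2 - 6*l + 9) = (l - 3)*(l + 2)*(l - 3)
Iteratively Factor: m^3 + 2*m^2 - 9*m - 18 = (m - 3)*(m^2 + 5*m + 6) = (m - 3)*(m + 2)*(m + 3)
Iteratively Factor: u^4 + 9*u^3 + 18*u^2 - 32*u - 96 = (u - 2)*(u^3 + 11*u^2 + 40*u + 48) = (u - 2)*(u + 4)*(u^2 + 7*u + 12) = (u - 2)*(u + 3)*(u + 4)*(u + 4)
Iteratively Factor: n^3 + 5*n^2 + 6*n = (n)*(n^2 + 5*n + 6) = n*(n + 2)*(n + 3)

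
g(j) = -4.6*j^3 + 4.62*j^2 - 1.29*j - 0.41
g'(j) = -13.8*j^2 + 9.24*j - 1.29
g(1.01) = -1.74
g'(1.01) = -6.03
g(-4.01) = 375.67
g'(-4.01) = -260.25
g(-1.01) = 10.35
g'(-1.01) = -24.70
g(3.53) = -149.73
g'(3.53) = -140.63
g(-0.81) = 6.11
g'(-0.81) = -17.83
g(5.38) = -589.94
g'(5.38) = -351.01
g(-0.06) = -0.31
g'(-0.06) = -1.89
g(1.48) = -7.11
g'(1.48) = -17.84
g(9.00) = -2991.20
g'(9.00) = -1035.93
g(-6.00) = 1167.25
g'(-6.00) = -553.53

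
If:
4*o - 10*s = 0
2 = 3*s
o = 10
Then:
No Solution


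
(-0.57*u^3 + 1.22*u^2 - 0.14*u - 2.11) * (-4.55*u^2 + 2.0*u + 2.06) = 2.5935*u^5 - 6.691*u^4 + 1.9028*u^3 + 11.8337*u^2 - 4.5084*u - 4.3466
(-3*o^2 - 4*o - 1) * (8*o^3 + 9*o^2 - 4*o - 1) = -24*o^5 - 59*o^4 - 32*o^3 + 10*o^2 + 8*o + 1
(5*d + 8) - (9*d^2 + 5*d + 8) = -9*d^2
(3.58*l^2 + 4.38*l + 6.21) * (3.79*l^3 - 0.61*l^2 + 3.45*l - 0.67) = 13.5682*l^5 + 14.4164*l^4 + 33.2151*l^3 + 8.9243*l^2 + 18.4899*l - 4.1607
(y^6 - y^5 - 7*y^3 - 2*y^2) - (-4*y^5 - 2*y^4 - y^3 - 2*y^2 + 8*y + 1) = y^6 + 3*y^5 + 2*y^4 - 6*y^3 - 8*y - 1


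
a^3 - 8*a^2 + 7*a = a*(a - 7)*(a - 1)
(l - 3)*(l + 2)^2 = l^3 + l^2 - 8*l - 12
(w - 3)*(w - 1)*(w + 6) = w^3 + 2*w^2 - 21*w + 18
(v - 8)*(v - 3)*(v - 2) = v^3 - 13*v^2 + 46*v - 48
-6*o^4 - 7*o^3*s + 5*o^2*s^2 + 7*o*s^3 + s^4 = (-o + s)*(o + s)^2*(6*o + s)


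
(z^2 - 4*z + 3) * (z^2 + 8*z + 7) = z^4 + 4*z^3 - 22*z^2 - 4*z + 21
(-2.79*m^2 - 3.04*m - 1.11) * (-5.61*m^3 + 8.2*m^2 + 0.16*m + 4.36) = 15.6519*m^5 - 5.8236*m^4 - 19.1473*m^3 - 21.7528*m^2 - 13.432*m - 4.8396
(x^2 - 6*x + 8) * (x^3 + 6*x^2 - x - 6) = x^5 - 29*x^3 + 48*x^2 + 28*x - 48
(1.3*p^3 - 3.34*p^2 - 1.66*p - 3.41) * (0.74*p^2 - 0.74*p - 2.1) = 0.962*p^5 - 3.4336*p^4 - 1.4868*p^3 + 5.719*p^2 + 6.0094*p + 7.161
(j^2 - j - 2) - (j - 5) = j^2 - 2*j + 3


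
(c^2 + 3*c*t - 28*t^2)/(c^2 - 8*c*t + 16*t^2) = (-c - 7*t)/(-c + 4*t)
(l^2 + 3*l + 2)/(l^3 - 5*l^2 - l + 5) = (l + 2)/(l^2 - 6*l + 5)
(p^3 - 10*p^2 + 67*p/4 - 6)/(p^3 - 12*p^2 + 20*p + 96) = (p^2 - 2*p + 3/4)/(p^2 - 4*p - 12)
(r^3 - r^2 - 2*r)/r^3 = (r^2 - r - 2)/r^2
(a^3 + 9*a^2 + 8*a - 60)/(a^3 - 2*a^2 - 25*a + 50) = (a + 6)/(a - 5)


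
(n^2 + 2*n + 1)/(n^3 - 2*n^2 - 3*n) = (n + 1)/(n*(n - 3))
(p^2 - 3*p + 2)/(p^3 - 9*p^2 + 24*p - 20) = (p - 1)/(p^2 - 7*p + 10)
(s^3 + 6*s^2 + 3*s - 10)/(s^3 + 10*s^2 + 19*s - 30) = (s + 2)/(s + 6)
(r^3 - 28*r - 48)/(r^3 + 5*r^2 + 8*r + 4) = (r^2 - 2*r - 24)/(r^2 + 3*r + 2)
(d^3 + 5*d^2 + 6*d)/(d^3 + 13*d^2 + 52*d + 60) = d*(d + 3)/(d^2 + 11*d + 30)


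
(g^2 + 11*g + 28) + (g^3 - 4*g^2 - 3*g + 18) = g^3 - 3*g^2 + 8*g + 46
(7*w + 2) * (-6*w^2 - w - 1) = -42*w^3 - 19*w^2 - 9*w - 2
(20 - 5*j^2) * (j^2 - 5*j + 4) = -5*j^4 + 25*j^3 - 100*j + 80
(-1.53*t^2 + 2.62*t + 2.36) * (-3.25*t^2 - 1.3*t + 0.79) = 4.9725*t^4 - 6.526*t^3 - 12.2847*t^2 - 0.9982*t + 1.8644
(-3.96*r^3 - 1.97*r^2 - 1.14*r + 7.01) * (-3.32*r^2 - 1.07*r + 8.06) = 13.1472*r^5 + 10.7776*r^4 - 26.0249*r^3 - 37.9316*r^2 - 16.6891*r + 56.5006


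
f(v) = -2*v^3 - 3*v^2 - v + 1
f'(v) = -6*v^2 - 6*v - 1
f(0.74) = -2.19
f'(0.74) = -8.73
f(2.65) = -59.94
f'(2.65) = -59.04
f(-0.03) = 1.03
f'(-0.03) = -0.83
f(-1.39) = 1.96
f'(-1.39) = -4.25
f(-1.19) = 1.31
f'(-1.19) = -2.36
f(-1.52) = 2.61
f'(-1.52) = -5.74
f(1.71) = -19.48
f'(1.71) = -28.80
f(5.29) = -384.31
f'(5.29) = -200.64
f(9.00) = -1709.00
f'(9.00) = -541.00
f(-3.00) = 31.00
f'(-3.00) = -37.00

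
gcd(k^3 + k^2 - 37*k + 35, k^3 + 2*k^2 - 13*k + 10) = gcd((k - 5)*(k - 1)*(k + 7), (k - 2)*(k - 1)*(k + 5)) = k - 1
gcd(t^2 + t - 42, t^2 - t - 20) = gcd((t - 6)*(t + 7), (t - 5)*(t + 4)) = 1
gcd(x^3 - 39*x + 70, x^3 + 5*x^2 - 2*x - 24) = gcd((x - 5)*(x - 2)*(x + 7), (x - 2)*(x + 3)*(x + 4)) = x - 2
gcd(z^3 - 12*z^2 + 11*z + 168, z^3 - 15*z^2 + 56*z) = z^2 - 15*z + 56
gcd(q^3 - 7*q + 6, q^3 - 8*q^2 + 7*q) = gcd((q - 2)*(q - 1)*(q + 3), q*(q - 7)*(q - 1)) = q - 1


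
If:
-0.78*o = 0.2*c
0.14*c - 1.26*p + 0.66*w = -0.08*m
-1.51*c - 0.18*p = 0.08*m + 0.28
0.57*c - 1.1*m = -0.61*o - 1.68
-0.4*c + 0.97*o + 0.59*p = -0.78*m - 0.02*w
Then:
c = -0.04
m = 1.51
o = 0.01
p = -1.91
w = -3.83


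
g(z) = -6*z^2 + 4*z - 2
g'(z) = 4 - 12*z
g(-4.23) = -126.28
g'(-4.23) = 54.76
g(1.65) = -11.74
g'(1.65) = -15.80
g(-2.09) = -36.57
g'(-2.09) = 29.08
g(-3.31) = -80.98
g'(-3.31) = 43.72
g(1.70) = -12.54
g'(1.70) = -16.40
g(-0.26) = -3.45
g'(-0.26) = 7.12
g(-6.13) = -251.98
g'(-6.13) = 77.56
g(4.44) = -102.52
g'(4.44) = -49.28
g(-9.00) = -524.00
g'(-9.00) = 112.00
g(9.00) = -452.00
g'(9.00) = -104.00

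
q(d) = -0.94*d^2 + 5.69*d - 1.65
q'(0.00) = 5.69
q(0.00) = -1.65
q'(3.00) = 0.05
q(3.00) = 6.96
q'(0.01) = 5.67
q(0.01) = -1.59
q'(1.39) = 3.08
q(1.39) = 4.44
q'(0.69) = 4.39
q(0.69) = 1.83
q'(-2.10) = 9.64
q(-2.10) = -17.74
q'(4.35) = -2.49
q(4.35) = 5.31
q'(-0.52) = 6.67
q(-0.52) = -4.86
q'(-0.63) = 6.87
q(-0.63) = -5.61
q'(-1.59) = 8.68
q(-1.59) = -13.07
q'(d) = 5.69 - 1.88*d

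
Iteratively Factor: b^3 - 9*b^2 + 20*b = (b - 4)*(b^2 - 5*b) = b*(b - 4)*(b - 5)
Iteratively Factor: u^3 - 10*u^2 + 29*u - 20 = (u - 4)*(u^2 - 6*u + 5) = (u - 4)*(u - 1)*(u - 5)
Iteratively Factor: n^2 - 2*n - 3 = (n - 3)*(n + 1)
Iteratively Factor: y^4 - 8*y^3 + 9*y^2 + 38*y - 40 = (y - 5)*(y^3 - 3*y^2 - 6*y + 8) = (y - 5)*(y + 2)*(y^2 - 5*y + 4) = (y - 5)*(y - 4)*(y + 2)*(y - 1)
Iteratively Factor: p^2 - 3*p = (p)*(p - 3)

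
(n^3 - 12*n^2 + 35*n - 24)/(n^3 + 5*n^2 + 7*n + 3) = (n^3 - 12*n^2 + 35*n - 24)/(n^3 + 5*n^2 + 7*n + 3)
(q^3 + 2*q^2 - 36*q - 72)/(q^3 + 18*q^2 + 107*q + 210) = (q^2 - 4*q - 12)/(q^2 + 12*q + 35)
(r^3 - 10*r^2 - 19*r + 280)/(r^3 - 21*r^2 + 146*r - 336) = (r + 5)/(r - 6)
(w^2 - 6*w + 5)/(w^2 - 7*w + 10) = (w - 1)/(w - 2)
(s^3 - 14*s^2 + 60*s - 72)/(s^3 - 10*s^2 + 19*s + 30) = (s^2 - 8*s + 12)/(s^2 - 4*s - 5)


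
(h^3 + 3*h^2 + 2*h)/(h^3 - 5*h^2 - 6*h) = (h + 2)/(h - 6)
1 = 1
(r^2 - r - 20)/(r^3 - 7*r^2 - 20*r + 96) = (r - 5)/(r^2 - 11*r + 24)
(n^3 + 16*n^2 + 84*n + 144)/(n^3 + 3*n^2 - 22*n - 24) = (n^2 + 10*n + 24)/(n^2 - 3*n - 4)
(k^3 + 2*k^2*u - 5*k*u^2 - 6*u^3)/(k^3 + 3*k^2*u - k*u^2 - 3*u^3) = (-k + 2*u)/(-k + u)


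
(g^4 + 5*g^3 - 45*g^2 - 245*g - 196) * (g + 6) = g^5 + 11*g^4 - 15*g^3 - 515*g^2 - 1666*g - 1176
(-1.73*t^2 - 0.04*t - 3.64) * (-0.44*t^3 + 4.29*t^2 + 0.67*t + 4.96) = 0.7612*t^5 - 7.4041*t^4 + 0.2709*t^3 - 24.2232*t^2 - 2.6372*t - 18.0544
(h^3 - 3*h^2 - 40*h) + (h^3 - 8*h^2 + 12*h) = 2*h^3 - 11*h^2 - 28*h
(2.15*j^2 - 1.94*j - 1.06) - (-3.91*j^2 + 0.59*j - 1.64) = 6.06*j^2 - 2.53*j + 0.58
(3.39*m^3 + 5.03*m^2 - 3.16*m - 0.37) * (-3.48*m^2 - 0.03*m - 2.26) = -11.7972*m^5 - 17.6061*m^4 + 3.1845*m^3 - 9.9854*m^2 + 7.1527*m + 0.8362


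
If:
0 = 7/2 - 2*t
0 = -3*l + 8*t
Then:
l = 14/3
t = 7/4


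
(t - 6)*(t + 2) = t^2 - 4*t - 12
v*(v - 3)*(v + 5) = v^3 + 2*v^2 - 15*v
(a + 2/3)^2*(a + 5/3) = a^3 + 3*a^2 + 8*a/3 + 20/27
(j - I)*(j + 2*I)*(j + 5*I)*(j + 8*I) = j^4 + 14*I*j^3 - 51*j^2 - 14*I*j - 80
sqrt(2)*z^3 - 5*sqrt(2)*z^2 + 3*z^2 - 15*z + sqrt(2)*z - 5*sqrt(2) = (z - 5)*(z + sqrt(2))*(sqrt(2)*z + 1)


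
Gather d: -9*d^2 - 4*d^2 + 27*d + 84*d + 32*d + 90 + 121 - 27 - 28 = -13*d^2 + 143*d + 156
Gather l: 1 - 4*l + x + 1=-4*l + x + 2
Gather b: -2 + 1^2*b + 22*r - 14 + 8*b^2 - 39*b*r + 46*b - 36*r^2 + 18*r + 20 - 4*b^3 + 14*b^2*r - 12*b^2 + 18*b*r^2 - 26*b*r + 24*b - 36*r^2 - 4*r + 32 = -4*b^3 + b^2*(14*r - 4) + b*(18*r^2 - 65*r + 71) - 72*r^2 + 36*r + 36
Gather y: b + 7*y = b + 7*y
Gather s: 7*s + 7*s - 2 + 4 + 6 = 14*s + 8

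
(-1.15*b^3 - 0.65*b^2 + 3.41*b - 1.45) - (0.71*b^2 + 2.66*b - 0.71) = -1.15*b^3 - 1.36*b^2 + 0.75*b - 0.74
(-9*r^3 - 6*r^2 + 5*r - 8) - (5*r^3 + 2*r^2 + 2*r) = -14*r^3 - 8*r^2 + 3*r - 8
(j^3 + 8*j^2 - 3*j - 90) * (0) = 0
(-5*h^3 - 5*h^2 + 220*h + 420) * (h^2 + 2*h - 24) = -5*h^5 - 15*h^4 + 330*h^3 + 980*h^2 - 4440*h - 10080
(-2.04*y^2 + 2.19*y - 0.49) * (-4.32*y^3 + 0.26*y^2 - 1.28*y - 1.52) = 8.8128*y^5 - 9.9912*y^4 + 5.2974*y^3 + 0.1702*y^2 - 2.7016*y + 0.7448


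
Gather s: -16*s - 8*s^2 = -8*s^2 - 16*s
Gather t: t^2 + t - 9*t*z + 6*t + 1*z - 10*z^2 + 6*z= t^2 + t*(7 - 9*z) - 10*z^2 + 7*z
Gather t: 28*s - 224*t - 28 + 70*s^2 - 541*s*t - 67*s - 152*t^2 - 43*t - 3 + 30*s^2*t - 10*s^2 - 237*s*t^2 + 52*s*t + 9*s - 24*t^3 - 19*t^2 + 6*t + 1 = 60*s^2 - 30*s - 24*t^3 + t^2*(-237*s - 171) + t*(30*s^2 - 489*s - 261) - 30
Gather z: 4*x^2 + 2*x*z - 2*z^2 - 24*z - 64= 4*x^2 - 2*z^2 + z*(2*x - 24) - 64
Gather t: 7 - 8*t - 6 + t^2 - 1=t^2 - 8*t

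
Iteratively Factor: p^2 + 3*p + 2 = (p + 1)*(p + 2)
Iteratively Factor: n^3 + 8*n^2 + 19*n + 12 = (n + 4)*(n^2 + 4*n + 3) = (n + 3)*(n + 4)*(n + 1)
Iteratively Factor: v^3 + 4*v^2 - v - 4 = (v - 1)*(v^2 + 5*v + 4) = (v - 1)*(v + 4)*(v + 1)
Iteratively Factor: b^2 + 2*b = (b)*(b + 2)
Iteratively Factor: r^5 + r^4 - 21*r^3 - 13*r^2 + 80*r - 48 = (r - 1)*(r^4 + 2*r^3 - 19*r^2 - 32*r + 48) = (r - 1)*(r + 4)*(r^3 - 2*r^2 - 11*r + 12) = (r - 4)*(r - 1)*(r + 4)*(r^2 + 2*r - 3) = (r - 4)*(r - 1)*(r + 3)*(r + 4)*(r - 1)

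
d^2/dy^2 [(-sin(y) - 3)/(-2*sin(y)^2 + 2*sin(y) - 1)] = (-4*sin(y)^5 - 52*sin(y)^4 + 56*sin(y)^3 + 82*sin(y)^2 - 91*sin(y) + 16)/(-2*sin(y) - cos(2*y) + 2)^3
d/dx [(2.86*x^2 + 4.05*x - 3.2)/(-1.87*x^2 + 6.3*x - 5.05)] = (25.5915*x^2 - 40.854*x - 0.292499999999997)/(3.4969*x^4 - 23.562*x^3 + 58.577*x^2 - 63.63*x + 25.5025)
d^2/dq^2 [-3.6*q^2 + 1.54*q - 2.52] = -7.20000000000000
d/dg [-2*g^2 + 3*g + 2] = 3 - 4*g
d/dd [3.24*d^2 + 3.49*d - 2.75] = 6.48*d + 3.49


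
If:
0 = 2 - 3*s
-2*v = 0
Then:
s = 2/3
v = 0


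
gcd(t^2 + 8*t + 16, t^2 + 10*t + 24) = t + 4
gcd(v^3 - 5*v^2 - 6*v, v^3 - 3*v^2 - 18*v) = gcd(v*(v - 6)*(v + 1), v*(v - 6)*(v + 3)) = v^2 - 6*v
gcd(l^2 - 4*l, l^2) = l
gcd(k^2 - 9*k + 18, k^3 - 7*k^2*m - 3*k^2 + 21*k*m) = k - 3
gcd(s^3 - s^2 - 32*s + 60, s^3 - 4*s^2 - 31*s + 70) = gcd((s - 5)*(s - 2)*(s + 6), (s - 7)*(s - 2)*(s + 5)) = s - 2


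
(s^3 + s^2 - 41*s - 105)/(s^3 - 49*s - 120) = (s - 7)/(s - 8)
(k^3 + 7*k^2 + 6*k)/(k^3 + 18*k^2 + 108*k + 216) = k*(k + 1)/(k^2 + 12*k + 36)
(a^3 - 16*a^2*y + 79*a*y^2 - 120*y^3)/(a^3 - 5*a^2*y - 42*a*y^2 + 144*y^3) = (a - 5*y)/(a + 6*y)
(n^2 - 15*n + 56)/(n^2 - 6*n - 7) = (n - 8)/(n + 1)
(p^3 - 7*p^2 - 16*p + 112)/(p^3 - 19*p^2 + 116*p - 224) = (p + 4)/(p - 8)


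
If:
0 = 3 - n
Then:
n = 3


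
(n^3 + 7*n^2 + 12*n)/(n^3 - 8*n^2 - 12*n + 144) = n*(n + 3)/(n^2 - 12*n + 36)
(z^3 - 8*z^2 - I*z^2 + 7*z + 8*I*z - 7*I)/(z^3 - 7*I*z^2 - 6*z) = (z^2 - 8*z + 7)/(z*(z - 6*I))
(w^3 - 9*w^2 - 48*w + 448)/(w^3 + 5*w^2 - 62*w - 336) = (w - 8)/(w + 6)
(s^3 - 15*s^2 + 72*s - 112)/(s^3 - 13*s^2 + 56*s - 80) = (s - 7)/(s - 5)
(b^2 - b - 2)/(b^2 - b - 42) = (-b^2 + b + 2)/(-b^2 + b + 42)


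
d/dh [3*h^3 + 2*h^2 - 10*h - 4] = 9*h^2 + 4*h - 10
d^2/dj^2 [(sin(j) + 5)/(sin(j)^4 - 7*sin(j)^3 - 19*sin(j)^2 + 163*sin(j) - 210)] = (-9*sin(j)^6 + 132*sin(j)^5 - 646*sin(j)^4 + 906*sin(j)^3 + 1445*sin(j)^2 - 4422*sin(j) + 2354)/((sin(j) - 7)^3*(sin(j) - 3)^3*(sin(j) - 2)^3)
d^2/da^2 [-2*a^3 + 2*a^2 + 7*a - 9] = 4 - 12*a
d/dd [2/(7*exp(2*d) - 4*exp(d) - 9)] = (8 - 28*exp(d))*exp(d)/(-7*exp(2*d) + 4*exp(d) + 9)^2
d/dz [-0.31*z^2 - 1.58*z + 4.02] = -0.62*z - 1.58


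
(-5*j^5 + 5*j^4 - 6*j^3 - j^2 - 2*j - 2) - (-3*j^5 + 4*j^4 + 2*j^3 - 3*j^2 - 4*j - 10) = -2*j^5 + j^4 - 8*j^3 + 2*j^2 + 2*j + 8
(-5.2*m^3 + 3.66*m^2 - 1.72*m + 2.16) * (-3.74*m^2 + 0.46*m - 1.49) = 19.448*m^5 - 16.0804*m^4 + 15.8644*m^3 - 14.323*m^2 + 3.5564*m - 3.2184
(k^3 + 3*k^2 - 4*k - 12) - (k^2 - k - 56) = k^3 + 2*k^2 - 3*k + 44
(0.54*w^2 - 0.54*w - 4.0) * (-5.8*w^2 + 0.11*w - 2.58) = -3.132*w^4 + 3.1914*w^3 + 21.7474*w^2 + 0.9532*w + 10.32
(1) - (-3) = 4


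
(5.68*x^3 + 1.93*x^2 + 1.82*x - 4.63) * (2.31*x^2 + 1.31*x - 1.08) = 13.1208*x^5 + 11.8991*x^4 + 0.5981*x^3 - 10.3955*x^2 - 8.0309*x + 5.0004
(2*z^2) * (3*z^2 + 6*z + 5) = 6*z^4 + 12*z^3 + 10*z^2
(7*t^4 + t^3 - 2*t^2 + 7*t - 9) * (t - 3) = 7*t^5 - 20*t^4 - 5*t^3 + 13*t^2 - 30*t + 27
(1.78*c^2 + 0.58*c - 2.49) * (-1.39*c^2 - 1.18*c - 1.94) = -2.4742*c^4 - 2.9066*c^3 - 0.6765*c^2 + 1.813*c + 4.8306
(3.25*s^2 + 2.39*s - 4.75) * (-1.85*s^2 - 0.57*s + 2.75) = -6.0125*s^4 - 6.274*s^3 + 16.3627*s^2 + 9.28*s - 13.0625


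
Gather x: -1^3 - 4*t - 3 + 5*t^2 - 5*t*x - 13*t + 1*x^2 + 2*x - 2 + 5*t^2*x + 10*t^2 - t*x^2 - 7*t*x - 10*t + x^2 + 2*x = 15*t^2 - 27*t + x^2*(2 - t) + x*(5*t^2 - 12*t + 4) - 6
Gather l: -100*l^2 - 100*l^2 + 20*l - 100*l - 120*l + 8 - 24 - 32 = -200*l^2 - 200*l - 48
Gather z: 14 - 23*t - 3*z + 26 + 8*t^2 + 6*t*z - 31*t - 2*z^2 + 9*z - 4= 8*t^2 - 54*t - 2*z^2 + z*(6*t + 6) + 36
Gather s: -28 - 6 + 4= -30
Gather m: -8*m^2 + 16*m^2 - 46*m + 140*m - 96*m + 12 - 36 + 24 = 8*m^2 - 2*m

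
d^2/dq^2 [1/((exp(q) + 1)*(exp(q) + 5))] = (4*exp(3*q) + 18*exp(2*q) + 16*exp(q) - 30)*exp(q)/(exp(6*q) + 18*exp(5*q) + 123*exp(4*q) + 396*exp(3*q) + 615*exp(2*q) + 450*exp(q) + 125)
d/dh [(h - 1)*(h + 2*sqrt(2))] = 2*h - 1 + 2*sqrt(2)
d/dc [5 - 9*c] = -9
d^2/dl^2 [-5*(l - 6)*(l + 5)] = -10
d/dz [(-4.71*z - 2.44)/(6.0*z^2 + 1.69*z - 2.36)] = (28.26*z^2 + 29.28*z + 15.2392)/(36.0*z^4 + 20.28*z^3 - 25.4639*z^2 - 7.9768*z + 5.5696)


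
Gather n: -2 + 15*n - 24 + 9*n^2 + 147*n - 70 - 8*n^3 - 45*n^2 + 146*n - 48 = -8*n^3 - 36*n^2 + 308*n - 144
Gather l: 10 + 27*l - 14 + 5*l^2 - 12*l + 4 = 5*l^2 + 15*l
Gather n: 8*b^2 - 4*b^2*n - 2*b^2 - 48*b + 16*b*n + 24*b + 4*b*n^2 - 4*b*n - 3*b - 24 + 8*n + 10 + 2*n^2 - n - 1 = 6*b^2 - 27*b + n^2*(4*b + 2) + n*(-4*b^2 + 12*b + 7) - 15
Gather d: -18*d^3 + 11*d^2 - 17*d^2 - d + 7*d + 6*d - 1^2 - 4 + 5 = -18*d^3 - 6*d^2 + 12*d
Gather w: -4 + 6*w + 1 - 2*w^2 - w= -2*w^2 + 5*w - 3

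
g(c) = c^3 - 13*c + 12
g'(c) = 3*c^2 - 13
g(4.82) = 61.32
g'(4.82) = 56.70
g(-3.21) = 20.65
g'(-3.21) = 17.91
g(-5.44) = -78.27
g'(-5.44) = 75.78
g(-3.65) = 10.82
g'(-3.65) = 26.97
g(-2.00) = 30.00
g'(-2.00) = -1.00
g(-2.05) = 30.03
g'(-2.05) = -0.39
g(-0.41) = 17.26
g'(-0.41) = -12.50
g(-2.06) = 30.04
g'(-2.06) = -0.27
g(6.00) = 150.00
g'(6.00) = 95.00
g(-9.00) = -600.00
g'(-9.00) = 230.00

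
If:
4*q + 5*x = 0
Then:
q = -5*x/4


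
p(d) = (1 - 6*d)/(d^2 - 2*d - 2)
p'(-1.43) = 3.45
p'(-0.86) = 95.43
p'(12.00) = 0.06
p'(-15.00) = 0.02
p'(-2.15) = 0.96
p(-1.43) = 3.30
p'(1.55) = 3.48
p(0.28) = 0.27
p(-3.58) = 1.25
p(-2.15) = 2.01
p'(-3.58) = 0.30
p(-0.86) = 13.40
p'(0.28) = 2.26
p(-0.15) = -1.13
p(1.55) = 3.08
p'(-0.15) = 5.13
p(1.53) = 3.01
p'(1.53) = 3.38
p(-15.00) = 0.36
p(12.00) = -0.60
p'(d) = (1 - 6*d)*(2 - 2*d)/(d^2 - 2*d - 2)^2 - 6/(d^2 - 2*d - 2)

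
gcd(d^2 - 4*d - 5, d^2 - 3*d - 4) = d + 1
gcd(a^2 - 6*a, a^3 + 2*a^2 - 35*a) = a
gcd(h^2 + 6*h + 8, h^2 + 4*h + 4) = h + 2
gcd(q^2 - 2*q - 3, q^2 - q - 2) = q + 1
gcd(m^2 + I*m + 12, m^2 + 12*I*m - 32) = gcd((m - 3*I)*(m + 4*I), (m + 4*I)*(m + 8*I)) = m + 4*I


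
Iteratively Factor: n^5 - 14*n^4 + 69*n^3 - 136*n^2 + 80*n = (n - 4)*(n^4 - 10*n^3 + 29*n^2 - 20*n) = (n - 4)^2*(n^3 - 6*n^2 + 5*n) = (n - 5)*(n - 4)^2*(n^2 - n) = n*(n - 5)*(n - 4)^2*(n - 1)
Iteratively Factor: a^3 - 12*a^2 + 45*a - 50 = (a - 5)*(a^2 - 7*a + 10) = (a - 5)*(a - 2)*(a - 5)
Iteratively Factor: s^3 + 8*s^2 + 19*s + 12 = (s + 1)*(s^2 + 7*s + 12) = (s + 1)*(s + 3)*(s + 4)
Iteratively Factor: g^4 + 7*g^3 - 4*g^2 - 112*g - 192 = (g - 4)*(g^3 + 11*g^2 + 40*g + 48) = (g - 4)*(g + 3)*(g^2 + 8*g + 16) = (g - 4)*(g + 3)*(g + 4)*(g + 4)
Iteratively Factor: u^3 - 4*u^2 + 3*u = (u - 3)*(u^2 - u) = u*(u - 3)*(u - 1)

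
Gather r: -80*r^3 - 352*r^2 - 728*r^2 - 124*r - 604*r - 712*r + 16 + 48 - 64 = -80*r^3 - 1080*r^2 - 1440*r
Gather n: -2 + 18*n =18*n - 2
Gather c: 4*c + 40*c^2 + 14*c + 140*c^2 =180*c^2 + 18*c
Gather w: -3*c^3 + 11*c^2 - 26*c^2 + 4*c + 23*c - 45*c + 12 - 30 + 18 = -3*c^3 - 15*c^2 - 18*c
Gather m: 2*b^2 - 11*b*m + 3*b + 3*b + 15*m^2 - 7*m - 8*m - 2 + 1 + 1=2*b^2 + 6*b + 15*m^2 + m*(-11*b - 15)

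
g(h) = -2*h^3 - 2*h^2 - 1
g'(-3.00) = -42.00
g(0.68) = -2.55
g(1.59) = -14.10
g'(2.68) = -53.81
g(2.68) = -53.86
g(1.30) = -8.77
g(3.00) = -73.00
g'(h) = -6*h^2 - 4*h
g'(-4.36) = -96.62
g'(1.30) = -15.34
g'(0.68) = -5.49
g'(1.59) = -21.53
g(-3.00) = 35.00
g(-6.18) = 394.67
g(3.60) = -120.23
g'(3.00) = -66.00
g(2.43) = -41.51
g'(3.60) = -92.16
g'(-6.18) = -204.43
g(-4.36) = 126.74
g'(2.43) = -45.15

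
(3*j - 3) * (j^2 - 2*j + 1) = 3*j^3 - 9*j^2 + 9*j - 3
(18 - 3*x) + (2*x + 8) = 26 - x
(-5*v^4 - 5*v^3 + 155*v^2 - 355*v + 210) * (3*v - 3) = -15*v^5 + 480*v^3 - 1530*v^2 + 1695*v - 630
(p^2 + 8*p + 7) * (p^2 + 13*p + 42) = p^4 + 21*p^3 + 153*p^2 + 427*p + 294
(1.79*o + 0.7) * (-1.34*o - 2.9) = -2.3986*o^2 - 6.129*o - 2.03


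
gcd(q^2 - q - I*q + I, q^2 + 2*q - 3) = q - 1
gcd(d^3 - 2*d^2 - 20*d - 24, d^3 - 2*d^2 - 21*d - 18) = d - 6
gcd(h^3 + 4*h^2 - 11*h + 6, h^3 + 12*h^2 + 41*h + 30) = h + 6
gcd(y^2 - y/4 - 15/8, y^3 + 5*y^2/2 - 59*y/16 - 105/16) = y + 5/4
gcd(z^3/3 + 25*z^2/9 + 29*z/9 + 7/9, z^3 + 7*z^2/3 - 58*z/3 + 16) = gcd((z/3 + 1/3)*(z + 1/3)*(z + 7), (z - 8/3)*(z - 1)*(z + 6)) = 1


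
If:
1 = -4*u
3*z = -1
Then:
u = -1/4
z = -1/3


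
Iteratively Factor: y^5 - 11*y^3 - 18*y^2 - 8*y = (y)*(y^4 - 11*y^2 - 18*y - 8) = y*(y + 1)*(y^3 - y^2 - 10*y - 8) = y*(y - 4)*(y + 1)*(y^2 + 3*y + 2) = y*(y - 4)*(y + 1)*(y + 2)*(y + 1)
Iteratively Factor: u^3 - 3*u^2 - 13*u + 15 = (u + 3)*(u^2 - 6*u + 5) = (u - 1)*(u + 3)*(u - 5)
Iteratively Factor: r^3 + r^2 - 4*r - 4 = (r + 1)*(r^2 - 4) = (r - 2)*(r + 1)*(r + 2)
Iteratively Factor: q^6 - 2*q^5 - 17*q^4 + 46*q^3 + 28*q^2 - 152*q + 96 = (q - 3)*(q^5 + q^4 - 14*q^3 + 4*q^2 + 40*q - 32) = (q - 3)*(q + 4)*(q^4 - 3*q^3 - 2*q^2 + 12*q - 8) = (q - 3)*(q - 2)*(q + 4)*(q^3 - q^2 - 4*q + 4) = (q - 3)*(q - 2)^2*(q + 4)*(q^2 + q - 2) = (q - 3)*(q - 2)^2*(q - 1)*(q + 4)*(q + 2)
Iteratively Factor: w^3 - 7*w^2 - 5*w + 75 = (w - 5)*(w^2 - 2*w - 15) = (w - 5)*(w + 3)*(w - 5)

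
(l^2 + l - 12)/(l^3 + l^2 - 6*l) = (l^2 + l - 12)/(l*(l^2 + l - 6))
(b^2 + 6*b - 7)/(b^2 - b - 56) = (b - 1)/(b - 8)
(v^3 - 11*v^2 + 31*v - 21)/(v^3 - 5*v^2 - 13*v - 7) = (v^2 - 4*v + 3)/(v^2 + 2*v + 1)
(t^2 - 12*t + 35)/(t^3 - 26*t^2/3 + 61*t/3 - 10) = 3*(t - 7)/(3*t^2 - 11*t + 6)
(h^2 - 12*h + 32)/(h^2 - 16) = (h - 8)/(h + 4)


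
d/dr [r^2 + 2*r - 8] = 2*r + 2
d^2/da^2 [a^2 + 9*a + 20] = 2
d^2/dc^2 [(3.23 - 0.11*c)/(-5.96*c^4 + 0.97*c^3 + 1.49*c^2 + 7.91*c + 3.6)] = (46.888512*c^7 - 2304.870272*c^6 + 554.95821*c^5 + 511.905846*c^4 + 580.405836*c^3 - 1027.966464*c^2 - 164.276022*c - 375.803206)/(211.708736*c^12 - 103.367856*c^11 - 141.95826*c^10 - 792.156313*c^9 - 73.7679630000001*c^8 + 517.549656*c^7 + 1228.470661*c^6 + 752.327136*c^5 - 237.662007*c^4 - 787.202711*c^3 - 733.66668*c^2 - 307.5408*c - 46.656)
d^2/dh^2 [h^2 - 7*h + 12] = 2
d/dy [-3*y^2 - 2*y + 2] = -6*y - 2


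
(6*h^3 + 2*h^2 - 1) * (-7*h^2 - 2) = -42*h^5 - 14*h^4 - 12*h^3 + 3*h^2 + 2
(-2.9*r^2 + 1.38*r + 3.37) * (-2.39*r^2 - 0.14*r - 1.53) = 6.931*r^4 - 2.8922*r^3 - 3.8105*r^2 - 2.5832*r - 5.1561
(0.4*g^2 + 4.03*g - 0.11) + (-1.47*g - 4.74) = 0.4*g^2 + 2.56*g - 4.85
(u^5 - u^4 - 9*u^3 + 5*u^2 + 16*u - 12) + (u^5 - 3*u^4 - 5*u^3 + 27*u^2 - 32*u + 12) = 2*u^5 - 4*u^4 - 14*u^3 + 32*u^2 - 16*u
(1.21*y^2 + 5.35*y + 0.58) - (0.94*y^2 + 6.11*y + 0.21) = 0.27*y^2 - 0.760000000000001*y + 0.37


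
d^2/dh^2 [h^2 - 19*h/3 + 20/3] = 2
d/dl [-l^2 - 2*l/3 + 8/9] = -2*l - 2/3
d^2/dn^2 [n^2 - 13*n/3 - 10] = 2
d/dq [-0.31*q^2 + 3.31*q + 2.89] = 3.31 - 0.62*q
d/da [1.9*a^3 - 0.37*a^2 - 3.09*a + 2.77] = 5.7*a^2 - 0.74*a - 3.09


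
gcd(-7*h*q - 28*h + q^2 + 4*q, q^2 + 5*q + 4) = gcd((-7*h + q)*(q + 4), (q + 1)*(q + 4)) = q + 4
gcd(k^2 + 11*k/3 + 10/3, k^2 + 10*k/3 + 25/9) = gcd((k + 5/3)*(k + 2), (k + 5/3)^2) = k + 5/3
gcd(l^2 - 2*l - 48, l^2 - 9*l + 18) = 1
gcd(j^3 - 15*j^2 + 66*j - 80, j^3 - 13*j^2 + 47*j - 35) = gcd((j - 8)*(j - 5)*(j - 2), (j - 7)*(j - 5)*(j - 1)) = j - 5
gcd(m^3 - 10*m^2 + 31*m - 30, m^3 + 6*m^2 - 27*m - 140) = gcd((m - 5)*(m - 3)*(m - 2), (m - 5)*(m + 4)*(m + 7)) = m - 5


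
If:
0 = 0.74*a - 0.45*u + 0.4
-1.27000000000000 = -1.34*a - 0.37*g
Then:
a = 0.608108108108108*u - 0.540540540540541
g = 5.39006574141709 - 2.20233747260774*u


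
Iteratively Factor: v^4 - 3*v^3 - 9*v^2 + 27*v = (v)*(v^3 - 3*v^2 - 9*v + 27) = v*(v - 3)*(v^2 - 9) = v*(v - 3)^2*(v + 3)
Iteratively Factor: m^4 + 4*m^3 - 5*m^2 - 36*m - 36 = (m - 3)*(m^3 + 7*m^2 + 16*m + 12) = (m - 3)*(m + 2)*(m^2 + 5*m + 6) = (m - 3)*(m + 2)*(m + 3)*(m + 2)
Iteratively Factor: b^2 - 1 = (b - 1)*(b + 1)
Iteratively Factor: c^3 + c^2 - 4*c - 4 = (c + 2)*(c^2 - c - 2) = (c + 1)*(c + 2)*(c - 2)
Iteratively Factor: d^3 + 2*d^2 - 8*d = (d)*(d^2 + 2*d - 8) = d*(d - 2)*(d + 4)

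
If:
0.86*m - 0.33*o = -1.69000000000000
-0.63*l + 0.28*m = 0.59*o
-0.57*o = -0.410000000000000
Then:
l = -1.42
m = -1.69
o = 0.72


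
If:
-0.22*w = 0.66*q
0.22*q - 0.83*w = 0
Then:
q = 0.00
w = 0.00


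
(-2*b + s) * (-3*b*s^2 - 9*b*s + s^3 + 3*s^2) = 6*b^2*s^2 + 18*b^2*s - 5*b*s^3 - 15*b*s^2 + s^4 + 3*s^3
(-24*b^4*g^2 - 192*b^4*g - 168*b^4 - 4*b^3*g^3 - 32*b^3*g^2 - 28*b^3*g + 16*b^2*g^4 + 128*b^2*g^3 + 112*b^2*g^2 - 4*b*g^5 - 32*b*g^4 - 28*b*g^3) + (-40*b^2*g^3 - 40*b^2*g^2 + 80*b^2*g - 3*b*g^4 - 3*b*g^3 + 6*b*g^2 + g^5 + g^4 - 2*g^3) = -24*b^4*g^2 - 192*b^4*g - 168*b^4 - 4*b^3*g^3 - 32*b^3*g^2 - 28*b^3*g + 16*b^2*g^4 + 88*b^2*g^3 + 72*b^2*g^2 + 80*b^2*g - 4*b*g^5 - 35*b*g^4 - 31*b*g^3 + 6*b*g^2 + g^5 + g^4 - 2*g^3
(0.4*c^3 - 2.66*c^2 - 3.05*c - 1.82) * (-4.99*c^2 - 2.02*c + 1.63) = -1.996*c^5 + 12.4654*c^4 + 21.2447*c^3 + 10.907*c^2 - 1.2951*c - 2.9666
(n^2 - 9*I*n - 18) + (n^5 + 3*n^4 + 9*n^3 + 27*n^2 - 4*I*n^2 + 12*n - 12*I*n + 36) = n^5 + 3*n^4 + 9*n^3 + 28*n^2 - 4*I*n^2 + 12*n - 21*I*n + 18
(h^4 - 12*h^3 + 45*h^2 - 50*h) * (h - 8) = h^5 - 20*h^4 + 141*h^3 - 410*h^2 + 400*h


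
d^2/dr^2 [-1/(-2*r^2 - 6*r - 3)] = 4*(-2*r^2 - 6*r + 2*(2*r + 3)^2 - 3)/(2*r^2 + 6*r + 3)^3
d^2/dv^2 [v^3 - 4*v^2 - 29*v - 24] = 6*v - 8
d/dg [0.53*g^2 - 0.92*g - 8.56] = 1.06*g - 0.92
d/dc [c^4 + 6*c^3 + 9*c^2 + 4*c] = 4*c^3 + 18*c^2 + 18*c + 4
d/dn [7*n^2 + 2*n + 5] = 14*n + 2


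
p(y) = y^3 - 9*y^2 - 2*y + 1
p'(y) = 3*y^2 - 18*y - 2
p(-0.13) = 1.11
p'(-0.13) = 0.39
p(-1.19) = -11.05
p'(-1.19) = 23.67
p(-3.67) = -162.31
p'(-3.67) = 104.47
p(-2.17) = -47.26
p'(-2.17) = 51.19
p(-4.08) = -208.57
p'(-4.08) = 121.38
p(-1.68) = -25.78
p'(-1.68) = 36.71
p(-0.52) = -0.53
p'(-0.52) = 8.17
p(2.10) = -33.63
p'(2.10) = -26.57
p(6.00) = -119.00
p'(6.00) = -2.00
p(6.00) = -119.00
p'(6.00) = -2.00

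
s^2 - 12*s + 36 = (s - 6)^2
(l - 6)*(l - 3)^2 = l^3 - 12*l^2 + 45*l - 54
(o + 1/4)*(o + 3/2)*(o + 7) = o^3 + 35*o^2/4 + 101*o/8 + 21/8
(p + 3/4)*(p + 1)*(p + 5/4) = p^3 + 3*p^2 + 47*p/16 + 15/16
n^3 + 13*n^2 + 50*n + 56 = (n + 2)*(n + 4)*(n + 7)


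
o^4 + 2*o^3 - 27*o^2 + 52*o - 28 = (o - 2)^2*(o - 1)*(o + 7)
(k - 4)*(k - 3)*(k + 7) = k^3 - 37*k + 84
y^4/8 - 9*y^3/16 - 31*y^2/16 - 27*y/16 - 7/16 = (y/4 + 1/4)*(y/2 + 1/4)*(y - 7)*(y + 1)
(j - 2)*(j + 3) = j^2 + j - 6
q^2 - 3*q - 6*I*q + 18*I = (q - 3)*(q - 6*I)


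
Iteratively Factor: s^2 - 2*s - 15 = (s - 5)*(s + 3)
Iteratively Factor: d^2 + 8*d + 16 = (d + 4)*(d + 4)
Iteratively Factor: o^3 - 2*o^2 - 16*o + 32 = (o + 4)*(o^2 - 6*o + 8) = (o - 2)*(o + 4)*(o - 4)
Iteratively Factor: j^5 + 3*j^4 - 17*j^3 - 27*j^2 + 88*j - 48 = (j - 1)*(j^4 + 4*j^3 - 13*j^2 - 40*j + 48) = (j - 3)*(j - 1)*(j^3 + 7*j^2 + 8*j - 16) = (j - 3)*(j - 1)*(j + 4)*(j^2 + 3*j - 4) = (j - 3)*(j - 1)*(j + 4)^2*(j - 1)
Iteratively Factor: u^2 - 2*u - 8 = (u - 4)*(u + 2)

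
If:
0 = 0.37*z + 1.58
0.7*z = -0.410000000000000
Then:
No Solution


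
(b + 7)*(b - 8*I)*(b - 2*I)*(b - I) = b^4 + 7*b^3 - 11*I*b^3 - 26*b^2 - 77*I*b^2 - 182*b + 16*I*b + 112*I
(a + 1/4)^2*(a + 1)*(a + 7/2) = a^4 + 5*a^3 + 93*a^2/16 + 65*a/32 + 7/32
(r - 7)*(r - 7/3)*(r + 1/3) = r^3 - 9*r^2 + 119*r/9 + 49/9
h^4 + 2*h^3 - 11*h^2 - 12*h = h*(h - 3)*(h + 1)*(h + 4)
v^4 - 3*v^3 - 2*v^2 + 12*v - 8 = (v - 2)^2*(v - 1)*(v + 2)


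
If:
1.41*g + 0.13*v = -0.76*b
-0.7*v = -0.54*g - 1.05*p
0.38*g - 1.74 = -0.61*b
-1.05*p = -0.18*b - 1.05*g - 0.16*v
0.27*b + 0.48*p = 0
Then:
No Solution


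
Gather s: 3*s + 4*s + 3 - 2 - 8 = 7*s - 7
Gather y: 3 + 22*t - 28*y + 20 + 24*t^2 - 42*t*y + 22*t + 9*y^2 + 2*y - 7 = 24*t^2 + 44*t + 9*y^2 + y*(-42*t - 26) + 16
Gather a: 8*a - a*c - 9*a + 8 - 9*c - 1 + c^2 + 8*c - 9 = a*(-c - 1) + c^2 - c - 2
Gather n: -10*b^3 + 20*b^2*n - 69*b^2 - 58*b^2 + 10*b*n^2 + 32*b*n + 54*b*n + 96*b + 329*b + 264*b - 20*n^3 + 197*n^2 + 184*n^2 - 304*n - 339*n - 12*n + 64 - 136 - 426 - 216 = -10*b^3 - 127*b^2 + 689*b - 20*n^3 + n^2*(10*b + 381) + n*(20*b^2 + 86*b - 655) - 714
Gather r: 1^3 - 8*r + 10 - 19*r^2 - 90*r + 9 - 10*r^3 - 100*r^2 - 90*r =-10*r^3 - 119*r^2 - 188*r + 20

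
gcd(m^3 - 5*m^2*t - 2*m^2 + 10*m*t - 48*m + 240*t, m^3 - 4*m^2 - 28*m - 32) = m - 8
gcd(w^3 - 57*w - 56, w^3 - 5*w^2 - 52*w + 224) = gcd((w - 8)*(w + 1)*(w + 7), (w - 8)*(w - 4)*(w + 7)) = w^2 - w - 56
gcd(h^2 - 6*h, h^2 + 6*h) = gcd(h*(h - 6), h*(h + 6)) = h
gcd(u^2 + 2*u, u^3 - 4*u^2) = u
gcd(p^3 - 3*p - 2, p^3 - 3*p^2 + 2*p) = p - 2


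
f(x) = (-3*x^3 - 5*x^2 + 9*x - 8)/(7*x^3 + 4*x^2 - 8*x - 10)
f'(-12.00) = 0.00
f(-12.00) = -0.38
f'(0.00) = -1.54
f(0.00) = 0.80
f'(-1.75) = 2.20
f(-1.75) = 1.08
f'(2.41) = 0.17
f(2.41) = -0.62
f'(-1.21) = 4.64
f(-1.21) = 3.04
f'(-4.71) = 0.06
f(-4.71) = -0.25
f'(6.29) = 0.01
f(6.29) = -0.49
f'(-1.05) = 2.89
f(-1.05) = 3.68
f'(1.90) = 0.63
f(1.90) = -0.79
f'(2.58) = 0.13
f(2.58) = -0.60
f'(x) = (-21*x^2 - 8*x + 8)*(-3*x^3 - 5*x^2 + 9*x - 8)/(7*x^3 + 4*x^2 - 8*x - 10)^2 + (-9*x^2 - 10*x + 9)/(7*x^3 + 4*x^2 - 8*x - 10) = (23*x^4 - 78*x^3 + 262*x^2 + 164*x - 154)/(49*x^6 + 56*x^5 - 96*x^4 - 204*x^3 - 16*x^2 + 160*x + 100)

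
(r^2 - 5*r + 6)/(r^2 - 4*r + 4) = (r - 3)/(r - 2)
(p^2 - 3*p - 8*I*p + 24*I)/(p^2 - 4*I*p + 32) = (p - 3)/(p + 4*I)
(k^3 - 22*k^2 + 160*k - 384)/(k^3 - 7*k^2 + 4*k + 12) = (k^2 - 16*k + 64)/(k^2 - k - 2)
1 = 1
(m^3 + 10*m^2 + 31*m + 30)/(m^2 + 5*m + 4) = (m^3 + 10*m^2 + 31*m + 30)/(m^2 + 5*m + 4)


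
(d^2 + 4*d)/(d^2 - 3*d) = (d + 4)/(d - 3)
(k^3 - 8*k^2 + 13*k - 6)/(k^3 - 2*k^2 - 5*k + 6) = (k^2 - 7*k + 6)/(k^2 - k - 6)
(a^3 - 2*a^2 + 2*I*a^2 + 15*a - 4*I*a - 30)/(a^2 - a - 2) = (a^2 + 2*I*a + 15)/(a + 1)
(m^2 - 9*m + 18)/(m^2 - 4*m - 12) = (m - 3)/(m + 2)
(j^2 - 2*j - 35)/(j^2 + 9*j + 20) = (j - 7)/(j + 4)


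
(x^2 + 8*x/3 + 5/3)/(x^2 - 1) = (x + 5/3)/(x - 1)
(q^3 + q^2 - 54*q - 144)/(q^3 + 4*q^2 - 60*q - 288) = (q + 3)/(q + 6)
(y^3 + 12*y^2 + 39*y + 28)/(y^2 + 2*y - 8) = (y^2 + 8*y + 7)/(y - 2)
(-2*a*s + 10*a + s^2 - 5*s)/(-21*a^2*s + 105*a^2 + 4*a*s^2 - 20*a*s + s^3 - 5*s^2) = (-2*a + s)/(-21*a^2 + 4*a*s + s^2)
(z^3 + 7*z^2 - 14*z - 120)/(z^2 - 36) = (z^2 + z - 20)/(z - 6)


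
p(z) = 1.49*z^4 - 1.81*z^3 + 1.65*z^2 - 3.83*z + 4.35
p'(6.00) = 1107.85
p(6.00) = 1580.85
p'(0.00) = -3.83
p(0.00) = 4.35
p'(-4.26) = -577.19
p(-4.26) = 681.25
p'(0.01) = -3.80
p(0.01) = 4.31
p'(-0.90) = -15.54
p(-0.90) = 11.43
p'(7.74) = 2459.98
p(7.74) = 4581.78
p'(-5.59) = -1233.03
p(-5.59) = 1848.39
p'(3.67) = 229.75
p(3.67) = 193.35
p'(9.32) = 4380.23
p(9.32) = 9888.84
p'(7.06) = 1846.12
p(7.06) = 3124.35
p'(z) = 5.96*z^3 - 5.43*z^2 + 3.3*z - 3.83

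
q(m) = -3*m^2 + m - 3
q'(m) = 1 - 6*m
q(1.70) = -9.97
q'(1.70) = -9.20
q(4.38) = -56.17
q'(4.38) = -25.28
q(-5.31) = -92.90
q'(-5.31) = 32.86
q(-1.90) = -15.73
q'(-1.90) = 12.40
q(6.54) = -124.77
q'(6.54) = -38.24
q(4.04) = -47.92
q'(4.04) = -23.24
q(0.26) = -2.94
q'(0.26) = -0.56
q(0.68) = -3.71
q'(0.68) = -3.08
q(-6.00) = -117.00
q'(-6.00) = 37.00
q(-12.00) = -447.00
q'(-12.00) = 73.00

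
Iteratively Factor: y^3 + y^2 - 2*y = (y)*(y^2 + y - 2) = y*(y - 1)*(y + 2)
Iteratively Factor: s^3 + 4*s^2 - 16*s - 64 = (s + 4)*(s^2 - 16) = (s - 4)*(s + 4)*(s + 4)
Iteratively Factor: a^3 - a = (a)*(a^2 - 1) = a*(a + 1)*(a - 1)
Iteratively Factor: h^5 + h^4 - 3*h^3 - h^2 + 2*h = (h - 1)*(h^4 + 2*h^3 - h^2 - 2*h) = (h - 1)*(h + 1)*(h^3 + h^2 - 2*h) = (h - 1)*(h + 1)*(h + 2)*(h^2 - h) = (h - 1)^2*(h + 1)*(h + 2)*(h)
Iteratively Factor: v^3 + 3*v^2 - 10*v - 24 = (v + 2)*(v^2 + v - 12) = (v - 3)*(v + 2)*(v + 4)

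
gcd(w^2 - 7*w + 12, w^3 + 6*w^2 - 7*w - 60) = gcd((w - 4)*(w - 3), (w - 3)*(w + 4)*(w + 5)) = w - 3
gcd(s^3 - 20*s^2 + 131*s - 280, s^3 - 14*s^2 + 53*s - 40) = s^2 - 13*s + 40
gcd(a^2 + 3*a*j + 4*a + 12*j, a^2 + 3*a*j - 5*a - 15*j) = a + 3*j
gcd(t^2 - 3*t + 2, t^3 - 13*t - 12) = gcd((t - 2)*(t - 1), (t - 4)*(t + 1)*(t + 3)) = 1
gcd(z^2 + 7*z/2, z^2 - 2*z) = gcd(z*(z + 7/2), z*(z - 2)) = z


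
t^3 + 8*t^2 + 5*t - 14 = (t - 1)*(t + 2)*(t + 7)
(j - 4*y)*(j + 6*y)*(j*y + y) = j^3*y + 2*j^2*y^2 + j^2*y - 24*j*y^3 + 2*j*y^2 - 24*y^3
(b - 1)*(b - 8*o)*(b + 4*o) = b^3 - 4*b^2*o - b^2 - 32*b*o^2 + 4*b*o + 32*o^2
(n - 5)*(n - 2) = n^2 - 7*n + 10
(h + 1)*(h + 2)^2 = h^3 + 5*h^2 + 8*h + 4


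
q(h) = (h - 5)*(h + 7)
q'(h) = 2*h + 2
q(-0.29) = -35.50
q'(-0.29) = 1.42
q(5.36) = 4.45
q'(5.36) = 12.72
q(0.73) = -33.01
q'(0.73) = 3.46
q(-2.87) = -32.50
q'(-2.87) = -3.74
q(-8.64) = 22.37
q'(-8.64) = -15.28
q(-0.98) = -36.00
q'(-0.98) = 0.04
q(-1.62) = -35.62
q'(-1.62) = -1.24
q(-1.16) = -35.97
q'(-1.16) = -0.32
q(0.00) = -35.00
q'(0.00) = 2.00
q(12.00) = 133.00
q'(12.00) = 26.00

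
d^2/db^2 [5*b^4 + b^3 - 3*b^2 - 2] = 60*b^2 + 6*b - 6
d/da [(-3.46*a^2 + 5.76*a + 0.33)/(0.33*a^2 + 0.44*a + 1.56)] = (-3.4232*a^2 - 11.013*a + 8.8404)/(0.1089*a^4 + 0.2904*a^3 + 1.2232*a^2 + 1.3728*a + 2.4336)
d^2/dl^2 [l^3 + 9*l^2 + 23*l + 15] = 6*l + 18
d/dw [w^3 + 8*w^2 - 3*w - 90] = 3*w^2 + 16*w - 3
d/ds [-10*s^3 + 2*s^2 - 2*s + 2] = -30*s^2 + 4*s - 2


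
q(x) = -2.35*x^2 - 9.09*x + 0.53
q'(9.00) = -51.39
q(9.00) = -271.63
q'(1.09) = -14.21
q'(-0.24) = -7.96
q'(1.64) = -16.80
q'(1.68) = -16.99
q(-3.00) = 6.65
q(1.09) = -12.17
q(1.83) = -23.97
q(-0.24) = 2.58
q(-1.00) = 7.27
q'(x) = -4.7*x - 9.09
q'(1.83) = -17.69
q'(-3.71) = 8.35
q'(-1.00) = -4.39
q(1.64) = -20.70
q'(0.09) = -9.51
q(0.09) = -0.31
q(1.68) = -21.37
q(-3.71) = 1.91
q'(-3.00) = 5.01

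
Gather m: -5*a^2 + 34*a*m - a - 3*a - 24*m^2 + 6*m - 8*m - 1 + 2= -5*a^2 - 4*a - 24*m^2 + m*(34*a - 2) + 1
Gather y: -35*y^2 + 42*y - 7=-35*y^2 + 42*y - 7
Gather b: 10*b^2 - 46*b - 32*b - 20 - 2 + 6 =10*b^2 - 78*b - 16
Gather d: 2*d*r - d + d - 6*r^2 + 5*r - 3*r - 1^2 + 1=2*d*r - 6*r^2 + 2*r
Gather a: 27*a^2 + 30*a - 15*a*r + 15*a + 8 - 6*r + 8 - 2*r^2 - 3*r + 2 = 27*a^2 + a*(45 - 15*r) - 2*r^2 - 9*r + 18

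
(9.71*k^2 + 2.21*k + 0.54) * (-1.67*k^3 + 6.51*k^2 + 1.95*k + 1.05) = -16.2157*k^5 + 59.5214*k^4 + 32.4198*k^3 + 18.0204*k^2 + 3.3735*k + 0.567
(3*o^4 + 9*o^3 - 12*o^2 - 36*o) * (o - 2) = 3*o^5 + 3*o^4 - 30*o^3 - 12*o^2 + 72*o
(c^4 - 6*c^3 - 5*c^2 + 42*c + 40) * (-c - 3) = -c^5 + 3*c^4 + 23*c^3 - 27*c^2 - 166*c - 120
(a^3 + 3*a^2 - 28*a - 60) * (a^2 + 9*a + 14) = a^5 + 12*a^4 + 13*a^3 - 270*a^2 - 932*a - 840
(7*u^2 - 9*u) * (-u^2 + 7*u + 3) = -7*u^4 + 58*u^3 - 42*u^2 - 27*u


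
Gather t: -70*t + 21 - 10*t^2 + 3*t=-10*t^2 - 67*t + 21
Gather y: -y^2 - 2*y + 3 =-y^2 - 2*y + 3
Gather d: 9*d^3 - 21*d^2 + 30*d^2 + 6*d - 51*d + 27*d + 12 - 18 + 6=9*d^3 + 9*d^2 - 18*d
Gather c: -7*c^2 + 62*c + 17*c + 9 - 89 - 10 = -7*c^2 + 79*c - 90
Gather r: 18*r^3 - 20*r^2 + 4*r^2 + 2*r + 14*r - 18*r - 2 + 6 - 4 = 18*r^3 - 16*r^2 - 2*r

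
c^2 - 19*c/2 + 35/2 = (c - 7)*(c - 5/2)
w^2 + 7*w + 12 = (w + 3)*(w + 4)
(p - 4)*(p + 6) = p^2 + 2*p - 24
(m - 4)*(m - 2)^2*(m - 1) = m^4 - 9*m^3 + 28*m^2 - 36*m + 16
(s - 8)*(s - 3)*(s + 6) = s^3 - 5*s^2 - 42*s + 144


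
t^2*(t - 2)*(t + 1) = t^4 - t^3 - 2*t^2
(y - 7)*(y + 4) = y^2 - 3*y - 28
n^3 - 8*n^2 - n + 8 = (n - 8)*(n - 1)*(n + 1)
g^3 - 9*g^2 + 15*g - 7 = (g - 7)*(g - 1)^2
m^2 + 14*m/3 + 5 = (m + 5/3)*(m + 3)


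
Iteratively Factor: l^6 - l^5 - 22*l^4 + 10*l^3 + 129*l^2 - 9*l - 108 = (l - 1)*(l^5 - 22*l^3 - 12*l^2 + 117*l + 108) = (l - 4)*(l - 1)*(l^4 + 4*l^3 - 6*l^2 - 36*l - 27) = (l - 4)*(l - 1)*(l + 3)*(l^3 + l^2 - 9*l - 9) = (l - 4)*(l - 3)*(l - 1)*(l + 3)*(l^2 + 4*l + 3) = (l - 4)*(l - 3)*(l - 1)*(l + 3)^2*(l + 1)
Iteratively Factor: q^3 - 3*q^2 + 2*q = (q - 1)*(q^2 - 2*q) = q*(q - 1)*(q - 2)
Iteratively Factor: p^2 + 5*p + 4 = (p + 4)*(p + 1)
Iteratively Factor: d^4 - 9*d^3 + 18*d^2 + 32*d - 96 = (d - 4)*(d^3 - 5*d^2 - 2*d + 24) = (d - 4)^2*(d^2 - d - 6) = (d - 4)^2*(d + 2)*(d - 3)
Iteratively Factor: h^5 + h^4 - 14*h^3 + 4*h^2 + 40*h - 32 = (h + 2)*(h^4 - h^3 - 12*h^2 + 28*h - 16) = (h - 2)*(h + 2)*(h^3 + h^2 - 10*h + 8) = (h - 2)*(h + 2)*(h + 4)*(h^2 - 3*h + 2) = (h - 2)^2*(h + 2)*(h + 4)*(h - 1)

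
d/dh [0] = 0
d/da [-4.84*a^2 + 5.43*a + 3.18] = 5.43 - 9.68*a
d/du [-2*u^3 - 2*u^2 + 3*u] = -6*u^2 - 4*u + 3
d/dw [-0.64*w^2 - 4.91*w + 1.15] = -1.28*w - 4.91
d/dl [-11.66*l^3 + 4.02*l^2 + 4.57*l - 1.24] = -34.98*l^2 + 8.04*l + 4.57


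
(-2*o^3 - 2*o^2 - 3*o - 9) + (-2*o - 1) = -2*o^3 - 2*o^2 - 5*o - 10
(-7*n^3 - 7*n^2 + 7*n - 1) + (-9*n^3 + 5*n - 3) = -16*n^3 - 7*n^2 + 12*n - 4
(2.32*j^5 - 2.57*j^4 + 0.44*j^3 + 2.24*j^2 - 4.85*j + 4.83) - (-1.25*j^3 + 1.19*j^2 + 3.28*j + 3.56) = 2.32*j^5 - 2.57*j^4 + 1.69*j^3 + 1.05*j^2 - 8.13*j + 1.27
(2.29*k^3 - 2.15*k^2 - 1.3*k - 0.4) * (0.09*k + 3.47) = 0.2061*k^4 + 7.7528*k^3 - 7.5775*k^2 - 4.547*k - 1.388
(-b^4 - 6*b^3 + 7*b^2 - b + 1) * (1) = -b^4 - 6*b^3 + 7*b^2 - b + 1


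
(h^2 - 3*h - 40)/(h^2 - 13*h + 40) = (h + 5)/(h - 5)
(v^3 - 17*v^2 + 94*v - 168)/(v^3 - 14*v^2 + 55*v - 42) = (v - 4)/(v - 1)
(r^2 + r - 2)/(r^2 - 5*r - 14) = (r - 1)/(r - 7)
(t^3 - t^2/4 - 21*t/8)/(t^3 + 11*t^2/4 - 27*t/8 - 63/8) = t/(t + 3)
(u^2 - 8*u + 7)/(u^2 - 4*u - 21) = (u - 1)/(u + 3)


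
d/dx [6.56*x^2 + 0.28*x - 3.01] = 13.12*x + 0.28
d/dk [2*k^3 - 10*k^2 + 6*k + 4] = 6*k^2 - 20*k + 6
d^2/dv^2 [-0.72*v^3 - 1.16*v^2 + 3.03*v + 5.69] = -4.32*v - 2.32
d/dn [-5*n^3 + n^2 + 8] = n*(2 - 15*n)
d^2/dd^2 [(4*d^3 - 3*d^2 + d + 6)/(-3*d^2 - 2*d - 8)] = 2*(53*d^3 - 570*d^2 - 804*d + 328)/(27*d^6 + 54*d^5 + 252*d^4 + 296*d^3 + 672*d^2 + 384*d + 512)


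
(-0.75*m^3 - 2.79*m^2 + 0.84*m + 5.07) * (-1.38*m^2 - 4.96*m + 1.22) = 1.035*m^5 + 7.5702*m^4 + 11.7642*m^3 - 14.5668*m^2 - 24.1224*m + 6.1854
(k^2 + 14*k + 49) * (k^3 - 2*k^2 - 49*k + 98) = k^5 + 12*k^4 - 28*k^3 - 686*k^2 - 1029*k + 4802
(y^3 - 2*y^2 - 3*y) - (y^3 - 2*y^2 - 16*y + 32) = 13*y - 32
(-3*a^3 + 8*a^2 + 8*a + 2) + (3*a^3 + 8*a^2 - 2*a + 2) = 16*a^2 + 6*a + 4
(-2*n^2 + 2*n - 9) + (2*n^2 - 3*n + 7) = -n - 2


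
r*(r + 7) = r^2 + 7*r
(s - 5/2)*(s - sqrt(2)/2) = s^2 - 5*s/2 - sqrt(2)*s/2 + 5*sqrt(2)/4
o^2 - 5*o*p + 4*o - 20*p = (o + 4)*(o - 5*p)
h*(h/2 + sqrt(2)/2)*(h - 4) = h^3/2 - 2*h^2 + sqrt(2)*h^2/2 - 2*sqrt(2)*h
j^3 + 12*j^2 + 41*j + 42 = (j + 2)*(j + 3)*(j + 7)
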